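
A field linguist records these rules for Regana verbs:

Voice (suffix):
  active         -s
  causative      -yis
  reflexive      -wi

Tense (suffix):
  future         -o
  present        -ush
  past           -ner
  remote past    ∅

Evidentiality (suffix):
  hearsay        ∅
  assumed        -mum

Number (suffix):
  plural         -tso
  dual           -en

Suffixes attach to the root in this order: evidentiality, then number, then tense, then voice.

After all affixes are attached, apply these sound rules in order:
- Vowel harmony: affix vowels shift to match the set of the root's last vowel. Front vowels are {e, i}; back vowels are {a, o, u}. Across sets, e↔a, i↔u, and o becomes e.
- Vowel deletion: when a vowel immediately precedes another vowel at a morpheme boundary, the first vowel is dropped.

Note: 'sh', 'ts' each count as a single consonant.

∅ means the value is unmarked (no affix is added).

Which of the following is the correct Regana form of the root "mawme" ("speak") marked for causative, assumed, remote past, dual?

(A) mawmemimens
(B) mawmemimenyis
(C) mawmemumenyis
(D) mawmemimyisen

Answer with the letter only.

B

Attach evidentiality assumed -mum → mawmemum.
Attach number dual -en → mawmemumen.
tense = remote past: zero marking, form stays mawmemumen.
Attach voice causative -yis → mawmemumenyis.
Apply vowel harmony: mawmemumenyis → mawmemimenyis.
Vowel deletion: no change.
So the correct form is mawmemimenyis, option (B).
(D) mawmemimyisen is wrong: it has the affixes in the wrong order.
(A) mawmemimens is wrong: it uses active instead of causative for voice.
(C) mawmemumenyis is wrong: it fails to apply the sound rule(s).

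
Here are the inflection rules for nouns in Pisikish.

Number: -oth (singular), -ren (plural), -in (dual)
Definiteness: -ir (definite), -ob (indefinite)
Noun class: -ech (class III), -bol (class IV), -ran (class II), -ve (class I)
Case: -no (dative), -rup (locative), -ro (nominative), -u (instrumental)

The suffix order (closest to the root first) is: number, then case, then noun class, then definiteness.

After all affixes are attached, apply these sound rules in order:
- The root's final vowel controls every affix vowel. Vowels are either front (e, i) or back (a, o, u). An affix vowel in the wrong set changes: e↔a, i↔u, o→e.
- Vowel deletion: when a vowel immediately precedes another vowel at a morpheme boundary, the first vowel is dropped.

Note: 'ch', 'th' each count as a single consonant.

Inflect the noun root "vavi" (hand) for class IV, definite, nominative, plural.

vavirenrebelir

Attach number plural -ren → vaviren.
Attach case nominative -ro → vavirenro.
Attach noun class class IV -bol → vavirenrobol.
Attach definiteness definite -ir → vavirenrobolir.
Apply vowel harmony: vavirenrobolir → vavirenrebelir.
Vowel deletion: no change.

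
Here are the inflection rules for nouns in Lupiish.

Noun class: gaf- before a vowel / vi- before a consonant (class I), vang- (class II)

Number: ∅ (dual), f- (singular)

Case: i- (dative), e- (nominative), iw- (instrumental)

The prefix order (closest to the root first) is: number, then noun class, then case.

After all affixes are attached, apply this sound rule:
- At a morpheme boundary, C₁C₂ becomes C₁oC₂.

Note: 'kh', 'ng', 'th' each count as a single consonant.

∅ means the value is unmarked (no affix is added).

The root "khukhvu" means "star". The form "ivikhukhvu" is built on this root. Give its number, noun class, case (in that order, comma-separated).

Segment: i-vi-khukhvu.
number: ∅ → dual.
noun class: gaf/vi- → class I.
case: i- → dative.

dual, class I, dative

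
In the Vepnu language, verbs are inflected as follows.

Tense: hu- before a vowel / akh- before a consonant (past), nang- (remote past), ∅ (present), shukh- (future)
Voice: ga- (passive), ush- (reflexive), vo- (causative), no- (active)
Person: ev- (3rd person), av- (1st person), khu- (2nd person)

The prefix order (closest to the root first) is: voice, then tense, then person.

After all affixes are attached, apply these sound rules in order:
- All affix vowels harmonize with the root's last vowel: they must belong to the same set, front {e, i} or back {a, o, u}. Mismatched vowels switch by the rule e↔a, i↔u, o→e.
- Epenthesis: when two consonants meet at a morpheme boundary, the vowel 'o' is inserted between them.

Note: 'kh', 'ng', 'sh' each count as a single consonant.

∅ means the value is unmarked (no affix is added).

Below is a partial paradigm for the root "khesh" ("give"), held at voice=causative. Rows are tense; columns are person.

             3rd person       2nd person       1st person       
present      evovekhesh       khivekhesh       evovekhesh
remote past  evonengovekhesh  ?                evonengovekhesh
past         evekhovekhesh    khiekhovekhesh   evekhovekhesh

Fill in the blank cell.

Attach voice causative vo- → vokhesh.
Attach tense remote past nang- → nangvokhesh.
Attach person 2nd person khu- → khunangvokhesh.
Apply vowel harmony: khunangvokhesh → khinengvekhesh.
Apply epenthesis: khinengvekhesh → khinengovekhesh.

khinengovekhesh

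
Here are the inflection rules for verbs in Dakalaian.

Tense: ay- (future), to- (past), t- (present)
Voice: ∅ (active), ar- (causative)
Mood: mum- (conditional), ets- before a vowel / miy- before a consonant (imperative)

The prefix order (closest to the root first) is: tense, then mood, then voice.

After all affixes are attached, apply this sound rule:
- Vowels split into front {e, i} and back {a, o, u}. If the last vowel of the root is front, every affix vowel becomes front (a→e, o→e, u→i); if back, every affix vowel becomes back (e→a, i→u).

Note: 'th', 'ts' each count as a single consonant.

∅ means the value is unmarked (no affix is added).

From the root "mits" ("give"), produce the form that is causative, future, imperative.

eretseymits

Attach tense future ay- → aymits.
Attach mood imperative ets- (before vowel 'a') → etsaymits.
Attach voice causative ar- → aretsaymits.
Apply vowel harmony: aretsaymits → eretseymits.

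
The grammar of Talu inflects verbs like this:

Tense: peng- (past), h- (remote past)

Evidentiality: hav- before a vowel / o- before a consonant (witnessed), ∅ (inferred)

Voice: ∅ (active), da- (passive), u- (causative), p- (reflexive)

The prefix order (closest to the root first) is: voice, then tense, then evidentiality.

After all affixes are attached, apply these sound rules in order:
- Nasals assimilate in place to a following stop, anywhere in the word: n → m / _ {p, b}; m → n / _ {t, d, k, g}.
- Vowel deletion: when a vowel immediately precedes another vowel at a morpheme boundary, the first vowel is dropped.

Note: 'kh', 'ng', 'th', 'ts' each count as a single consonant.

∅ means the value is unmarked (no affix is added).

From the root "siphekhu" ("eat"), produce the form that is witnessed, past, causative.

opengusiphekhu

Attach voice causative u- → usiphekhu.
Attach tense past peng- → pengusiphekhu.
Attach evidentiality witnessed o- (before consonant 'p') → opengusiphekhu.
Nasal assimilation: no change.
Vowel deletion: no change.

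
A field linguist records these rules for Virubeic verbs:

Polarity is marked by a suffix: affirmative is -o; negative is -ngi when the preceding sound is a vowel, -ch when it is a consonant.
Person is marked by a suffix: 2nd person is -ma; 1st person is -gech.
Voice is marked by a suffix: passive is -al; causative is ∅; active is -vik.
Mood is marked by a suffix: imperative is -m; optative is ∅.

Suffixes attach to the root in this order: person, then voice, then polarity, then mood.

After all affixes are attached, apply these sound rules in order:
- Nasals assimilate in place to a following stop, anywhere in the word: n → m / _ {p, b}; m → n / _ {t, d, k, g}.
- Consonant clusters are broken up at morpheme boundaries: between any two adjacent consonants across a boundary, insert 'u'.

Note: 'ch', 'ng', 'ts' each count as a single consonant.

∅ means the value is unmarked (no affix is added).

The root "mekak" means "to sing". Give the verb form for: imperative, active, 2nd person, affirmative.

Attach person 2nd person -ma → mekakma.
Attach voice active -vik → mekakmavik.
Attach polarity affirmative -o → mekakmaviko.
Attach mood imperative -m → mekakmavikom.
Nasal assimilation: no change.
Apply epenthesis: mekakmavikom → mekakumavikom.

mekakumavikom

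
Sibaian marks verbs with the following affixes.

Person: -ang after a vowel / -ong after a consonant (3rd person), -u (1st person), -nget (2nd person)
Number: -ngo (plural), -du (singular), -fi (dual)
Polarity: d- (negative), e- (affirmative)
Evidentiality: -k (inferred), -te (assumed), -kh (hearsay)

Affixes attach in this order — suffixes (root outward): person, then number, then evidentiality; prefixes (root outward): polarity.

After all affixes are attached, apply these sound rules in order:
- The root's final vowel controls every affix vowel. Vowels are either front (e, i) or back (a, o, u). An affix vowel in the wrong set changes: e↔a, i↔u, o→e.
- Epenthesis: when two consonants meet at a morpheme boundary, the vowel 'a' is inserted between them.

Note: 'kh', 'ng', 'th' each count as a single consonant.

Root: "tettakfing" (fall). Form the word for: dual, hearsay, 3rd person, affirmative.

Attach person 3rd person -ong (after consonant 'ng') → tettakfingong.
Attach polarity affirmative e- → etettakfingong.
Attach number dual -fi → etettakfingongfi.
Attach evidentiality hearsay -kh → etettakfingongfikh.
Apply vowel harmony: etettakfingongfikh → etettakfingengfikh.
Apply epenthesis: etettakfingengfikh → etettakfingengafikh.

etettakfingengafikh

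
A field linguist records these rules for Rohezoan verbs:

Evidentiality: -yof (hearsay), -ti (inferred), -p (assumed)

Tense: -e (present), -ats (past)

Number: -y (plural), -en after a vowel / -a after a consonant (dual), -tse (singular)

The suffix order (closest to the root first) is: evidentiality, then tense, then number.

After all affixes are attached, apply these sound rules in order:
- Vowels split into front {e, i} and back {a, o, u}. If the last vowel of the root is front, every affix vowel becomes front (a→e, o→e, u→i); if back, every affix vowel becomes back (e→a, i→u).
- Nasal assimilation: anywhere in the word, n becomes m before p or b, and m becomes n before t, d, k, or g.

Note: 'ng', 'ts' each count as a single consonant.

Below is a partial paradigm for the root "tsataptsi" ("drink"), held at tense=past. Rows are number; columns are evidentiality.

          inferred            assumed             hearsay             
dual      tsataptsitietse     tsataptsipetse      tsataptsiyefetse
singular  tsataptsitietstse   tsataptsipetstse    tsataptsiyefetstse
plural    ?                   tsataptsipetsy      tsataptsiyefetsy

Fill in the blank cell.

Attach evidentiality inferred -ti → tsataptsiti.
Attach tense past -ats → tsataptsitiats.
Attach number plural -y → tsataptsitiatsy.
Apply vowel harmony: tsataptsitiatsy → tsataptsitietsy.
Nasal assimilation: no change.

tsataptsitietsy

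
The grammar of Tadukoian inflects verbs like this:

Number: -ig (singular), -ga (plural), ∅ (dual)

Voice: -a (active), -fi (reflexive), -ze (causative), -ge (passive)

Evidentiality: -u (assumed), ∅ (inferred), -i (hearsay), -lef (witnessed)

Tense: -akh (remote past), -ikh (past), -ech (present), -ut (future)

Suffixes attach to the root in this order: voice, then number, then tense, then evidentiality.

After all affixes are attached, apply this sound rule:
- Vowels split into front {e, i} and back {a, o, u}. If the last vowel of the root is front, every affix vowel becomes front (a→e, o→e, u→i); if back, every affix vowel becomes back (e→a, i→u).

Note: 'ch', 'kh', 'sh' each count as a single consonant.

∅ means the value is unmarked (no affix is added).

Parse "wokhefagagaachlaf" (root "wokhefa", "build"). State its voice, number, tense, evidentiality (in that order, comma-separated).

passive, plural, present, witnessed

Segment: wokhefa-ge-ga-ech-lef.
voice: -ge → passive.
number: -ga → plural.
tense: -ech → present.
evidentiality: -lef → witnessed.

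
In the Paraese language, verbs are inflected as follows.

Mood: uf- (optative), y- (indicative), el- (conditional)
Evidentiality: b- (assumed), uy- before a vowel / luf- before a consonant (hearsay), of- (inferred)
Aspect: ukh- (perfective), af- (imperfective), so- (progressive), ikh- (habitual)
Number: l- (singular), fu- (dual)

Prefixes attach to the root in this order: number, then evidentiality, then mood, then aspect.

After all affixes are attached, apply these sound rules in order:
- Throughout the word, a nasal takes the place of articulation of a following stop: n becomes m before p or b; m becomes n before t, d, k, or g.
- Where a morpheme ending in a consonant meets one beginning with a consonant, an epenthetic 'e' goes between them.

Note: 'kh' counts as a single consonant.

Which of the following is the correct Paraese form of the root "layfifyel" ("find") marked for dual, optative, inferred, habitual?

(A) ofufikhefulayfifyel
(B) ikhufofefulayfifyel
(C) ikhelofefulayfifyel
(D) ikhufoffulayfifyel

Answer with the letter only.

B

Attach number dual fu- → fulayfifyel.
Attach evidentiality inferred of- → offulayfifyel.
Attach mood optative uf- → ufoffulayfifyel.
Attach aspect habitual ikh- → ikhufoffulayfifyel.
Nasal assimilation: no change.
Apply epenthesis: ikhufoffulayfifyel → ikhufofefulayfifyel.
So the correct form is ikhufofefulayfifyel, option (B).
(D) ikhufoffulayfifyel is wrong: it fails to apply the sound rule(s).
(C) ikhelofefulayfifyel is wrong: it uses conditional instead of optative for mood.
(A) ofufikhefulayfifyel is wrong: it has the affixes in the wrong order.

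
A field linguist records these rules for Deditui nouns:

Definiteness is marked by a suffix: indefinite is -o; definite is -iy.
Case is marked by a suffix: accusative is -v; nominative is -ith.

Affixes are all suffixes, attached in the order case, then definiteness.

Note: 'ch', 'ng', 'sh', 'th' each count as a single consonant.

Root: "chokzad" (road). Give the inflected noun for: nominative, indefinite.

chokzaditho

Attach case nominative -ith → chokzadith.
Attach definiteness indefinite -o → chokzaditho.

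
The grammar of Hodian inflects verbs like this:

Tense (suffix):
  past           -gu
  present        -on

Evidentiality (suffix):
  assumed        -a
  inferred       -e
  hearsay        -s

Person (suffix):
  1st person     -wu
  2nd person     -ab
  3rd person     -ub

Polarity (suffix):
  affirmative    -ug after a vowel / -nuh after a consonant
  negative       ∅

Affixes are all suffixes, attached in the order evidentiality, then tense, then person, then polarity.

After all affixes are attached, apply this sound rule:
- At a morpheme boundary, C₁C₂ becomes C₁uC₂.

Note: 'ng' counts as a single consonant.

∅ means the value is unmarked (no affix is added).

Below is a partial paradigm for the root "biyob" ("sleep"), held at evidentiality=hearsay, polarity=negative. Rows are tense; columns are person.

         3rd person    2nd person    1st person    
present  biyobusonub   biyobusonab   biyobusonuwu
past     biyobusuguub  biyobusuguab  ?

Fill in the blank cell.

Attach evidentiality hearsay -s → biyobs.
Attach tense past -gu → biyobsgu.
Attach person 1st person -wu → biyobsguwu.
polarity = negative: zero marking, form stays biyobsguwu.
Apply epenthesis: biyobsguwu → biyobusuguwu.

biyobusuguwu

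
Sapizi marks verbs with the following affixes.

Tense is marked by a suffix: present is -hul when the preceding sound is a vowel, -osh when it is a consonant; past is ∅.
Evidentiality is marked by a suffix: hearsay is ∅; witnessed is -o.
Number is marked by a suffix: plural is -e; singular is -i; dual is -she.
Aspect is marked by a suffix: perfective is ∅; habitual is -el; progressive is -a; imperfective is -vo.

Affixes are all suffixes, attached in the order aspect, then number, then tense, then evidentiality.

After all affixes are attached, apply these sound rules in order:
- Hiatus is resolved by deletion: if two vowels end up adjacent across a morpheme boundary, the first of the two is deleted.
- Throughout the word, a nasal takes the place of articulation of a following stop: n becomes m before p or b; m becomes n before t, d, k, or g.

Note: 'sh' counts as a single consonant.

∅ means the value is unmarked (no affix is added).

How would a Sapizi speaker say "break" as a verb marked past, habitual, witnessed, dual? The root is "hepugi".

hepugelsho

Attach aspect habitual -el → hepugiel.
Attach number dual -she → hepugielshe.
tense = past: zero marking, form stays hepugielshe.
Attach evidentiality witnessed -o → hepugielsheo.
Apply vowel deletion: hepugielsheo → hepugelsho.
Nasal assimilation: no change.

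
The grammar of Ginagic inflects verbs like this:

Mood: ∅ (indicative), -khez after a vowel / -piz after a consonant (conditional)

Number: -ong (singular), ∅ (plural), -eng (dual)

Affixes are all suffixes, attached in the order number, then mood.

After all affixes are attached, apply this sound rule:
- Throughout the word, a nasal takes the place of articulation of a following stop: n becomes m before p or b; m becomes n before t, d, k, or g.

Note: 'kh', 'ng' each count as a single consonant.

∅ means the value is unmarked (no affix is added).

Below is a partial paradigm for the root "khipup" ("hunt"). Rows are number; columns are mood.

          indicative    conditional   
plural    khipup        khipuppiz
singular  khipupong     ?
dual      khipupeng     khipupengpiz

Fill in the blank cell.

khipupongpiz

Attach number singular -ong → khipupong.
Attach mood conditional -piz (after consonant 'ng') → khipupongpiz.
Nasal assimilation: no change.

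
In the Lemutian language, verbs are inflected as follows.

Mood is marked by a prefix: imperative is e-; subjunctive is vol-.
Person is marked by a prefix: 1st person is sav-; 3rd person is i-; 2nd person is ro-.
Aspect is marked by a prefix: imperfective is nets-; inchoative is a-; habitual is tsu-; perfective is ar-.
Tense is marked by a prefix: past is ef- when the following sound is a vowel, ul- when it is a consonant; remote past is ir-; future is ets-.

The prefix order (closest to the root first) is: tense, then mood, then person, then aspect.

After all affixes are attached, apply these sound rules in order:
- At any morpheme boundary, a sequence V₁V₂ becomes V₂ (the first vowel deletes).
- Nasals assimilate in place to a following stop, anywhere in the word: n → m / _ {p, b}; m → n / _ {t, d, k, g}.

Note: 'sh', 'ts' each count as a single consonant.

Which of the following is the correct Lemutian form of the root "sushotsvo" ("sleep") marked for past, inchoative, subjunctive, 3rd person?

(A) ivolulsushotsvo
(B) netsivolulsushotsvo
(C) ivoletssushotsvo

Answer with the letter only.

A

Attach tense past ul- (before consonant 's') → ulsushotsvo.
Attach mood subjunctive vol- → volulsushotsvo.
Attach person 3rd person i- → ivolulsushotsvo.
Attach aspect inchoative a- → aivolulsushotsvo.
Apply vowel deletion: aivolulsushotsvo → ivolulsushotsvo.
Nasal assimilation: no change.
So the correct form is ivolulsushotsvo, option (A).
(B) netsivolulsushotsvo is wrong: it uses imperfective instead of inchoative for aspect.
(C) ivoletssushotsvo is wrong: it uses future instead of past for tense.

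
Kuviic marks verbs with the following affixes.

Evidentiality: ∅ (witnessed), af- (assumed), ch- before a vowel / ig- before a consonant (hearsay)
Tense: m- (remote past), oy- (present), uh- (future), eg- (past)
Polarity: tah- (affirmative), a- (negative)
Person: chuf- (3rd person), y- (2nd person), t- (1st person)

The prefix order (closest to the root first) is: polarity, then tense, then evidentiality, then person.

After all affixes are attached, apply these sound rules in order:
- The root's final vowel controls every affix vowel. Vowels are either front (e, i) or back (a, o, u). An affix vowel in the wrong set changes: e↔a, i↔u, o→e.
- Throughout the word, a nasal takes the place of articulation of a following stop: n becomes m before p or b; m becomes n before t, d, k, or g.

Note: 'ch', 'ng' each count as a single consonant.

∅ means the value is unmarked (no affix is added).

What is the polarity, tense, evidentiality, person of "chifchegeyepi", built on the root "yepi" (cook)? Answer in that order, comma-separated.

Segment: chuf-ch-eg-a-yepi.
polarity: a- → negative.
tense: eg- → past.
evidentiality: ch/ig- → hearsay.
person: chuf- → 3rd person.

negative, past, hearsay, 3rd person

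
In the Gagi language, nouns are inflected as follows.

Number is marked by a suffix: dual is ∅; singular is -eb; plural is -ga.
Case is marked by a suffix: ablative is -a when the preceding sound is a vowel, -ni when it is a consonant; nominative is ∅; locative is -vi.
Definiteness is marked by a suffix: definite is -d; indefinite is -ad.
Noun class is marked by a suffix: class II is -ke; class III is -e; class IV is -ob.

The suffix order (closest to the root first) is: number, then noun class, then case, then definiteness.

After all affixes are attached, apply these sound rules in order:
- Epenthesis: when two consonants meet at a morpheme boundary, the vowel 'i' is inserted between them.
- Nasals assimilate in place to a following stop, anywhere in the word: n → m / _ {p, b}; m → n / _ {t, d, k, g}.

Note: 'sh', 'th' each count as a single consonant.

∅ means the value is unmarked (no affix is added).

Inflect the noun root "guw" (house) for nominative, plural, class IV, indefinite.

guwigaobad

Attach number plural -ga → guwga.
Attach noun class class IV -ob → guwgaob.
case = nominative: zero marking, form stays guwgaob.
Attach definiteness indefinite -ad → guwgaobad.
Apply epenthesis: guwgaobad → guwigaobad.
Nasal assimilation: no change.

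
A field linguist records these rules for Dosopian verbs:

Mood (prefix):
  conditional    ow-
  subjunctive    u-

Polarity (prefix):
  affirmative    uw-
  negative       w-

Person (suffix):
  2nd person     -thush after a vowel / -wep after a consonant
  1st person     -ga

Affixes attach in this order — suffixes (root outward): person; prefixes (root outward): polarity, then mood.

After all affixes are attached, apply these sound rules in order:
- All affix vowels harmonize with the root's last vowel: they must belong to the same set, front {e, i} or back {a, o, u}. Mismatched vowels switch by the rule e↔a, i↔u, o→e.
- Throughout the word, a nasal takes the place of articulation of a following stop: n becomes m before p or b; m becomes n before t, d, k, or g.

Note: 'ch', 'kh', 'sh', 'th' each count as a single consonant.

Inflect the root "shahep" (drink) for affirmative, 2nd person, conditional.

ewiwshahepwep

Attach polarity affirmative uw- → uwshahep.
Attach mood conditional ow- → owuwshahep.
Attach person 2nd person -wep (after consonant 'p') → owuwshahepwep.
Apply vowel harmony: owuwshahepwep → ewiwshahepwep.
Nasal assimilation: no change.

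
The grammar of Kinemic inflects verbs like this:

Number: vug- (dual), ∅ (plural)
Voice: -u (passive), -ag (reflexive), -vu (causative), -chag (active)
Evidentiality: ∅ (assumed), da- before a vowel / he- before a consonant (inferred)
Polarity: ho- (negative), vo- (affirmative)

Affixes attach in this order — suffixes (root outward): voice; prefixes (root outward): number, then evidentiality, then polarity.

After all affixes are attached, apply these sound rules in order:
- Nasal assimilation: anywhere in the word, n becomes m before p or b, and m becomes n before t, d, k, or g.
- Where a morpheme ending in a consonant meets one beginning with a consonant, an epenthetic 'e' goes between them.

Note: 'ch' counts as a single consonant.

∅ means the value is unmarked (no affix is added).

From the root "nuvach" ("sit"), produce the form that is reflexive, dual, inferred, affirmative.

vohevugenuvachag

Attach number dual vug- → vugnuvach.
Attach voice reflexive -ag → vugnuvachag.
Attach evidentiality inferred he- (before consonant 'v') → hevugnuvachag.
Attach polarity affirmative vo- → vohevugnuvachag.
Nasal assimilation: no change.
Apply epenthesis: vohevugnuvachag → vohevugenuvachag.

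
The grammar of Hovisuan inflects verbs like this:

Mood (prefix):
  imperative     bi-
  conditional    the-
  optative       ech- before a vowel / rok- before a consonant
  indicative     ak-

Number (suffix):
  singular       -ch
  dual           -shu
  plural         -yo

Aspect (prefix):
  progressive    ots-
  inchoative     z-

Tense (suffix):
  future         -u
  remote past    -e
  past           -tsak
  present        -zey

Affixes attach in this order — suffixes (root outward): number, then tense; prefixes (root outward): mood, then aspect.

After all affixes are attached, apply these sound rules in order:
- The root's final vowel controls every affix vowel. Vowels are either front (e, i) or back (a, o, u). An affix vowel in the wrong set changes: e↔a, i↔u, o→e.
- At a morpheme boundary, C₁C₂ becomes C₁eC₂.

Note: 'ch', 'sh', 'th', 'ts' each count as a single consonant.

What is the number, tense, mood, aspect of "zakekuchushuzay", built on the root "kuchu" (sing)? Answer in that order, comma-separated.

dual, present, indicative, inchoative

Segment: z-ak-kuchu-shu-zey.
number: -shu → dual.
tense: -zey → present.
mood: ak- → indicative.
aspect: z- → inchoative.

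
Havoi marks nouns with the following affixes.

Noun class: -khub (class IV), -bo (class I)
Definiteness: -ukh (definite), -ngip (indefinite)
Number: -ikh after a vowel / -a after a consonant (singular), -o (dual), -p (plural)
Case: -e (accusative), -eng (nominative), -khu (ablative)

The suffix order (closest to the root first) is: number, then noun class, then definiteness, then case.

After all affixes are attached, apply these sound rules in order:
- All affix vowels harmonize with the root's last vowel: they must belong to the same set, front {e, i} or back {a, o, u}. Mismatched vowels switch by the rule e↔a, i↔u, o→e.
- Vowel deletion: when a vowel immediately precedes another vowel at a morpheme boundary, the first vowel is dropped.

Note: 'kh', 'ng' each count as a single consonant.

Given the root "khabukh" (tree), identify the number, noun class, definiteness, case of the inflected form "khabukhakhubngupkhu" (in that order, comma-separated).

Segment: khabukh-a-khub-ngip-khu.
number: -ikh/a → singular.
noun class: -khub → class IV.
definiteness: -ngip → indefinite.
case: -khu → ablative.

singular, class IV, indefinite, ablative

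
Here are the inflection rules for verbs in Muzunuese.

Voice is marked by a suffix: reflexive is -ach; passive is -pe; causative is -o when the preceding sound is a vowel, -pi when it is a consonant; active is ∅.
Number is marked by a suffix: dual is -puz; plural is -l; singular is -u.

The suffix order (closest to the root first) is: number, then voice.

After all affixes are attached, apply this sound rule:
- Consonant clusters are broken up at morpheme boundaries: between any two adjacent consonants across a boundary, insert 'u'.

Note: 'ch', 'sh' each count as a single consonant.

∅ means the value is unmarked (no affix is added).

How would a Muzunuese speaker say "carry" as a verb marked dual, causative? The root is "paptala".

paptalapuzupi

Attach number dual -puz → paptalapuz.
Attach voice causative -pi (after consonant 'z') → paptalapuzpi.
Apply epenthesis: paptalapuzpi → paptalapuzupi.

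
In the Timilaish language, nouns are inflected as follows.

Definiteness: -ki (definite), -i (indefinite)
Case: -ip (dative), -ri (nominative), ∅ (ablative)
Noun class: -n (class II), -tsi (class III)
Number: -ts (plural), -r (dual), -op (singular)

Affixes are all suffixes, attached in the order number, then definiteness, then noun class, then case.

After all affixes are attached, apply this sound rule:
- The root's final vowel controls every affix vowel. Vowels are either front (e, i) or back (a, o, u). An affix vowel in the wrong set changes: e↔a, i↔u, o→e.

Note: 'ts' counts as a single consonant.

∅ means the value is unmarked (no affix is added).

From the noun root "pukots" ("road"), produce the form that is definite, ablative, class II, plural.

pukotstskun

Attach number plural -ts → pukotsts.
Attach definiteness definite -ki → pukotstski.
Attach noun class class II -n → pukotstskin.
case = ablative: zero marking, form stays pukotstskin.
Apply vowel harmony: pukotstskin → pukotstskun.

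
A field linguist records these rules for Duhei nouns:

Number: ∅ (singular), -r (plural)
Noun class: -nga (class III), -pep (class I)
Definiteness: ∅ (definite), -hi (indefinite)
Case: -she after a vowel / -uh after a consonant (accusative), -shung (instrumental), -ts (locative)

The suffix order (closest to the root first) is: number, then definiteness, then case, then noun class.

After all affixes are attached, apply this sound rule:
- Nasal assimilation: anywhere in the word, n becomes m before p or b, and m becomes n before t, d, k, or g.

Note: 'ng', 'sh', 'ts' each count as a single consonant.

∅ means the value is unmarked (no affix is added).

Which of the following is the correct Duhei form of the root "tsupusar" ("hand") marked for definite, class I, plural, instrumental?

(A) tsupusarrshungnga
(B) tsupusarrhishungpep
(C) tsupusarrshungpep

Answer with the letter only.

C

Attach number plural -r → tsupusarr.
definiteness = definite: zero marking, form stays tsupusarr.
Attach case instrumental -shung → tsupusarrshung.
Attach noun class class I -pep → tsupusarrshungpep.
Nasal assimilation: no change.
So the correct form is tsupusarrshungpep, option (C).
(B) tsupusarrhishungpep is wrong: it uses indefinite instead of definite for definiteness.
(A) tsupusarrshungnga is wrong: it uses class III instead of class I for noun class.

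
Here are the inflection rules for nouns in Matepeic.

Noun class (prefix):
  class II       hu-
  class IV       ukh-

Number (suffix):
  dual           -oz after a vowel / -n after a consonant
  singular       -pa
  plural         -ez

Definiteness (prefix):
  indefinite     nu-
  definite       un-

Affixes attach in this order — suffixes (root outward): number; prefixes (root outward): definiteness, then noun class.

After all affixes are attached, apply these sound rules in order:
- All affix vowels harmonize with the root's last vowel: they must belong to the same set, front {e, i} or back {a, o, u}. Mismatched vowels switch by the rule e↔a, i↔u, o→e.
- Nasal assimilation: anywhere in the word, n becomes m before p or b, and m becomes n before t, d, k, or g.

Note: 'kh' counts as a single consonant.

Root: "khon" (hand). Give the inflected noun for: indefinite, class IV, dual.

Attach definiteness indefinite nu- → nukhon.
Attach noun class class IV ukh- → ukhnukhon.
Attach number dual -n (after consonant 'n') → ukhnukhonn.
Vowel harmony: no change.
Nasal assimilation: no change.

ukhnukhonn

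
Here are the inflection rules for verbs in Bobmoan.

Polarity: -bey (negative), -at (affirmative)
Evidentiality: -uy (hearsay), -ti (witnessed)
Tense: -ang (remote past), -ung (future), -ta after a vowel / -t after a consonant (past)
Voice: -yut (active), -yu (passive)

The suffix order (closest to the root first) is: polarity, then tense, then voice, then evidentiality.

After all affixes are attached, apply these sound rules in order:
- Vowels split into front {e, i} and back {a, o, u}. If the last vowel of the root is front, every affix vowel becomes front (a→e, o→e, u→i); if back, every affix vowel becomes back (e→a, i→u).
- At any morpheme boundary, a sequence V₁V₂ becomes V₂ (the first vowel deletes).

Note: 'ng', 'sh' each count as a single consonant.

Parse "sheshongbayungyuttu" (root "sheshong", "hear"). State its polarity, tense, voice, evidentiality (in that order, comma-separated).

Segment: sheshong-bey-ung-yut-ti.
polarity: -bey → negative.
tense: -ung → future.
voice: -yut → active.
evidentiality: -ti → witnessed.

negative, future, active, witnessed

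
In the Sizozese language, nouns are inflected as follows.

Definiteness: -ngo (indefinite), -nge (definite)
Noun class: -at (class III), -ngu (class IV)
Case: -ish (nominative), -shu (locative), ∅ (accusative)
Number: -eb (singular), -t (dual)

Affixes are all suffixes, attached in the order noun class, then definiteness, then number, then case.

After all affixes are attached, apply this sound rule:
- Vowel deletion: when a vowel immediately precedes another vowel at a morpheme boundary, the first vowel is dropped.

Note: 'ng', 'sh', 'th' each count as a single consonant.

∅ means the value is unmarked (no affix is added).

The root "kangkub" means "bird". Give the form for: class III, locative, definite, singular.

kangkubatngebshu

Attach noun class class III -at → kangkubat.
Attach definiteness definite -nge → kangkubatnge.
Attach number singular -eb → kangkubatngeeb.
Attach case locative -shu → kangkubatngeebshu.
Apply vowel deletion: kangkubatngeebshu → kangkubatngebshu.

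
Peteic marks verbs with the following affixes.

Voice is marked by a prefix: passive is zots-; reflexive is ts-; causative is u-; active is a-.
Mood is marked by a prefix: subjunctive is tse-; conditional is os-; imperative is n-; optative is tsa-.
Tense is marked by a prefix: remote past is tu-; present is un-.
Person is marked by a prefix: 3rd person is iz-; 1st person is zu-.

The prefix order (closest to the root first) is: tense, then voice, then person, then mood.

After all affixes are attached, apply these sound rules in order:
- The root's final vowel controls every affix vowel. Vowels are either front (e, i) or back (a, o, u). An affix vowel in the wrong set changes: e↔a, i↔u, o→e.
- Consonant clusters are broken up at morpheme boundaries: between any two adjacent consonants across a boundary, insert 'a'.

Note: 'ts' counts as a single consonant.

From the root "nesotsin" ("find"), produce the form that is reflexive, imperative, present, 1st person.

Attach tense present un- → unnesotsin.
Attach voice reflexive ts- → tsunnesotsin.
Attach person 1st person zu- → zutsunnesotsin.
Attach mood imperative n- → nzutsunnesotsin.
Apply vowel harmony: nzutsunnesotsin → nzitsinnesotsin.
Apply epenthesis: nzitsinnesotsin → nazitsinanesotsin.

nazitsinanesotsin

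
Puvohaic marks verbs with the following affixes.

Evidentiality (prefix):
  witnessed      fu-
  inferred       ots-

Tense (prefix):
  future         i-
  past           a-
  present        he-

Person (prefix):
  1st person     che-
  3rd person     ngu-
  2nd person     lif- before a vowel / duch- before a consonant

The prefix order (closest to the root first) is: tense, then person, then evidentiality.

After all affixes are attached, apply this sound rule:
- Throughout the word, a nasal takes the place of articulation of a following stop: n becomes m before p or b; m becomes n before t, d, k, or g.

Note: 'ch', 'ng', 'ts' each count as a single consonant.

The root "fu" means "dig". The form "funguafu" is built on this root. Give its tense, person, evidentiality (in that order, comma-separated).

Segment: fu-ngu-a-fu.
tense: a- → past.
person: ngu- → 3rd person.
evidentiality: fu- → witnessed.

past, 3rd person, witnessed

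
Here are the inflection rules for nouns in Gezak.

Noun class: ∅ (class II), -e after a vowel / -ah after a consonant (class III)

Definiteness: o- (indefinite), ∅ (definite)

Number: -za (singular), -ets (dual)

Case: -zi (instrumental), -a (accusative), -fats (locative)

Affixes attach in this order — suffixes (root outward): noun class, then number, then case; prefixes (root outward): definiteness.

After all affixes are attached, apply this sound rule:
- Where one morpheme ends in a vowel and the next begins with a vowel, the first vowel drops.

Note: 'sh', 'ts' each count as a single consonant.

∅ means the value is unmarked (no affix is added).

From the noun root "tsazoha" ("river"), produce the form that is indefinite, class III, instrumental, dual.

Attach noun class class III -e (after vowel 'a') → tsazohae.
Attach definiteness indefinite o- → otsazohae.
Attach number dual -ets → otsazohaeets.
Attach case instrumental -zi → otsazohaeetszi.
Apply vowel deletion: otsazohaeetszi → otsazohetszi.

otsazohetszi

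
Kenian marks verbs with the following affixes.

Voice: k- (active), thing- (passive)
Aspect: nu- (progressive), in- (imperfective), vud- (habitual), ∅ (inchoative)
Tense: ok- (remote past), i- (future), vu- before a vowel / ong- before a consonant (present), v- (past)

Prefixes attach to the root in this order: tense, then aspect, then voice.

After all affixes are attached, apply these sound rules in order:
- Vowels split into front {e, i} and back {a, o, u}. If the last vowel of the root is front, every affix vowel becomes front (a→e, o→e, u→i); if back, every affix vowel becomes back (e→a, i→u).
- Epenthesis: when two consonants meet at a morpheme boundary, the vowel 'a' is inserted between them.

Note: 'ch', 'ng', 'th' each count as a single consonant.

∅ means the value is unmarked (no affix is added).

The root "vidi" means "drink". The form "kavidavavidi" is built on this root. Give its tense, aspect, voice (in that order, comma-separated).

Segment: k-vud-v-vidi.
tense: v- → past.
aspect: vud- → habitual.
voice: k- → active.

past, habitual, active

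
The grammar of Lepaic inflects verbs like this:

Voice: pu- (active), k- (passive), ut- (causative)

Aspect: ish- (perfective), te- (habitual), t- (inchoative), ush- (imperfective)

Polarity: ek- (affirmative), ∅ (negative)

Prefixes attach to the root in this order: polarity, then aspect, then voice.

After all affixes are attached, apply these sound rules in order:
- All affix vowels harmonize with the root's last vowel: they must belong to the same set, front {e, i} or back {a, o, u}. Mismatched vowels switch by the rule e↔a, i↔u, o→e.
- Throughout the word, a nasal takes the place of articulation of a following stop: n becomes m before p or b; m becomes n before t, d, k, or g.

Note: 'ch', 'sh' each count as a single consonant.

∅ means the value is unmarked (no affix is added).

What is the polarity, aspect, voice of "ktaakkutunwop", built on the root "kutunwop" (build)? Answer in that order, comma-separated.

Segment: k-te-ek-kutunwop.
polarity: ek- → affirmative.
aspect: te- → habitual.
voice: k- → passive.

affirmative, habitual, passive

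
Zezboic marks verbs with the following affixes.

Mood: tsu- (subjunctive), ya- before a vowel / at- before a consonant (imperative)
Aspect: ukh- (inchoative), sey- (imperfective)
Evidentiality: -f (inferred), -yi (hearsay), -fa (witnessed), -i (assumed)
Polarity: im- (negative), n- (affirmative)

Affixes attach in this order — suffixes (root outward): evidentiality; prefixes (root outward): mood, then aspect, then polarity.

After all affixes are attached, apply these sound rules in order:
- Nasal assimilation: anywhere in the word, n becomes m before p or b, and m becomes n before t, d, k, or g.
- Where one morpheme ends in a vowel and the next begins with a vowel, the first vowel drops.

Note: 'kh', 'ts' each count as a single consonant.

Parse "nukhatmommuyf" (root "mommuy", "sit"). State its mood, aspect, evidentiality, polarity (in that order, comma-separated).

Segment: n-ukh-at-mommuy-f.
mood: ya/at- → imperative.
aspect: ukh- → inchoative.
evidentiality: -f → inferred.
polarity: n- → affirmative.

imperative, inchoative, inferred, affirmative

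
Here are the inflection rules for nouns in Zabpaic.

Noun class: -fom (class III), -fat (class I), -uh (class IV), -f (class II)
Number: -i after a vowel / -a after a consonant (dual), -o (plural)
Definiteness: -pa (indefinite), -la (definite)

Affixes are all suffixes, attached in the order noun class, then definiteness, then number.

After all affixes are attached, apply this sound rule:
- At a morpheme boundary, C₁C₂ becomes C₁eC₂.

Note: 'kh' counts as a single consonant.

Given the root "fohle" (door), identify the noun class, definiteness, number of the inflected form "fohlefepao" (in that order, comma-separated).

class II, indefinite, plural

Segment: fohle-f-pa-o.
noun class: -f → class II.
definiteness: -pa → indefinite.
number: -o → plural.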